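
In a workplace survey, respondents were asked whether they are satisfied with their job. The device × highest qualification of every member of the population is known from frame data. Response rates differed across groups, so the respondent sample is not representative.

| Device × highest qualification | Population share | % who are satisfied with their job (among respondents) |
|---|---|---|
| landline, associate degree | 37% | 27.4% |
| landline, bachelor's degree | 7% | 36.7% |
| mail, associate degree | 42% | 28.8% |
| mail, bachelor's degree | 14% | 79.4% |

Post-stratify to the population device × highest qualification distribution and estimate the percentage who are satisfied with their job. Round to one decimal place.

Weight each group's respondent value by its population share:
  landline, associate degree: 0.37 × 27.4 = 10.138
  landline, bachelor's degree: 0.07 × 36.7 = 2.569
  mail, associate degree: 0.42 × 28.8 = 12.096
  mail, bachelor's degree: 0.14 × 79.4 = 11.116
Post-stratified estimate = 35.919 → 35.9%.

35.9%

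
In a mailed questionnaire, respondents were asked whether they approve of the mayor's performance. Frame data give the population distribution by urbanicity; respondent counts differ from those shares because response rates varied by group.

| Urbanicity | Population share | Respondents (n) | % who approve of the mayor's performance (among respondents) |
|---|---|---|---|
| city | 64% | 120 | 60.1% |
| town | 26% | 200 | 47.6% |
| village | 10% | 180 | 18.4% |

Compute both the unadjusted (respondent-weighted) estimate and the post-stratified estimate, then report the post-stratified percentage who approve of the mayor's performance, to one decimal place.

52.7%

Naive respondent-only estimate (weights = respondent counts):
  (120/500)×60.1 + (200/500)×47.6 + (180/500)×18.4 = 40.088%
Post-stratifying to population shares instead:
  0.64×60.1 + 0.26×47.6 + 0.1×18.4 = 52.68%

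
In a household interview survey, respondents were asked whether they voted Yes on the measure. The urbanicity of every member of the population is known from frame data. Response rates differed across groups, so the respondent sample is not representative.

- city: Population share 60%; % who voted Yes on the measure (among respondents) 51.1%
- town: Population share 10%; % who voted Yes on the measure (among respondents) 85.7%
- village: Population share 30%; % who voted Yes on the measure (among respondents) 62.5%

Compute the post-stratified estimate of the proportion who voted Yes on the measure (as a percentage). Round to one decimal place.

58.0%

Each cell contributes population-share × respondent value:
  city: 0.6 × 51.1 = 30.66
  town: 0.1 × 85.7 = 8.57
  village: 0.3 × 62.5 = 18.75
Post-stratified estimate = 57.98 → 58.0%.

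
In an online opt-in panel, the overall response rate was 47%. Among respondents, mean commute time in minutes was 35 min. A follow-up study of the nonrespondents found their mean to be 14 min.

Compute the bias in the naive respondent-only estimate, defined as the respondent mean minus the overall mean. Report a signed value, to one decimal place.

+11.1

Nonresponse fraction = 1 − 0.47 = 0.53.
Bias = (nonresponse fraction) × (respondent mean − nonrespondent mean)
     = 0.53 × (35 − 14) = 0.53 × 21 = 11.13.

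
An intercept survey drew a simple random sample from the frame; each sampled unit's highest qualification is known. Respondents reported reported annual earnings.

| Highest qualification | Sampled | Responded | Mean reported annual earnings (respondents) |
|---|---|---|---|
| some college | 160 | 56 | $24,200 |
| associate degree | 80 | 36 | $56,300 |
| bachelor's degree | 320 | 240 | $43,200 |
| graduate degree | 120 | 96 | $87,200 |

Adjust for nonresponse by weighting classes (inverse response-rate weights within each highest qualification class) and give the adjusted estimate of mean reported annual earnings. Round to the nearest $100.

Class response rates: some college 56/160 = 35%, associate degree 36/80 = 45%, bachelor's degree 240/320 = 75%, graduate degree 96/120 = 80%.
With weight = n_sampled/n_responded per class, the weighted class total is n_sampled:
  some college: 160 × 24,200 = 3,872,000
  associate degree: 80 × 56,300 = 4,504,000
  bachelor's degree: 320 × 43,200 = 13,824,000
  graduate degree: 120 × 87,200 = 10,464,000
Adjusted estimate = 32,664,000 / 680 = 48035.3 → $48,000.

$48,000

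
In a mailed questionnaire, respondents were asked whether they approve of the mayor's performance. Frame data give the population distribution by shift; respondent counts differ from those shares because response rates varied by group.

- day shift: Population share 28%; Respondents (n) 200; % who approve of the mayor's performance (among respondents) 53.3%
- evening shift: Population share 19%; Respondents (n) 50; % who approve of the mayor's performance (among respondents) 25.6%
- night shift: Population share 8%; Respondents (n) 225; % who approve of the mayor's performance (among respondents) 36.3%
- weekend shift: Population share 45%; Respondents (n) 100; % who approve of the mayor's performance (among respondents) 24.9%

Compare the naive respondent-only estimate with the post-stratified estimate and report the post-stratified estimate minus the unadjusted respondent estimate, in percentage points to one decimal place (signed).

Naive respondent-only estimate (weights = respondent counts):
  (200/575)×53.3 + (50/575)×25.6 + (225/575)×36.3 + (100/575)×24.9 = 39.3%
Reweighting by population shift shares:
  0.28×53.3 + 0.19×25.6 + 0.08×36.3 + 0.45×24.9 = 33.897%
Difference = 33.897 − 39.3 = -5.403 pp.

-5.4 percentage points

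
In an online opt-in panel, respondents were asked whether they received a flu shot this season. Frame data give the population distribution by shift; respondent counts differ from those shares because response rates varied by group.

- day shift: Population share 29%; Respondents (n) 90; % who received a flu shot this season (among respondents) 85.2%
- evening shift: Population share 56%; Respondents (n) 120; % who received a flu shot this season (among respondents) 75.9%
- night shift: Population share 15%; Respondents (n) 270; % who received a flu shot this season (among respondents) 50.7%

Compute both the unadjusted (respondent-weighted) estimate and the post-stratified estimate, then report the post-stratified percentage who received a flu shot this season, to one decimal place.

Without adjustment, the pooled respondent share is:
  (90/480)×85.2 + (120/480)×75.9 + (270/480)×50.7 = 63.4688%
Post-stratified estimate weights by population shares:
  0.29×85.2 + 0.56×75.9 + 0.15×50.7 = 74.817%

74.8%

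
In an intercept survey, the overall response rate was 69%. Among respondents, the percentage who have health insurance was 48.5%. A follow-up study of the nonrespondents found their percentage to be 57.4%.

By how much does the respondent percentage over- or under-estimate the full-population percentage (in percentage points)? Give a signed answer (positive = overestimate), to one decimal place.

Nonresponse fraction = 1 − 0.69 = 0.31.
Bias = (nonresponse fraction) × (respondent percentage − nonrespondent percentage)
     = 0.31 × (48.5 − 57.4) = 0.31 × -8.9 = -2.759.

-2.8 percentage points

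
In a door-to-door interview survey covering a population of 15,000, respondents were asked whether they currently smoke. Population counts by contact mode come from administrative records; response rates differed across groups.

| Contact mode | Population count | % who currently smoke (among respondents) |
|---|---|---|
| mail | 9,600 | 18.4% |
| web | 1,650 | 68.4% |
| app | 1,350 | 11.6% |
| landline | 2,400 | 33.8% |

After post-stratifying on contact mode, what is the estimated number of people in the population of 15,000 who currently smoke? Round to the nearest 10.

Estimated count per cell = population count × respondent percentage:
  mail: 9,600 × 18.4% = 1766.4
  web: 1,650 × 68.4% = 1128.6
  app: 1,350 × 11.6% = 156.6
  landline: 2,400 × 33.8% = 811.2
Estimated total = 3862.8 → 3,860.

3,860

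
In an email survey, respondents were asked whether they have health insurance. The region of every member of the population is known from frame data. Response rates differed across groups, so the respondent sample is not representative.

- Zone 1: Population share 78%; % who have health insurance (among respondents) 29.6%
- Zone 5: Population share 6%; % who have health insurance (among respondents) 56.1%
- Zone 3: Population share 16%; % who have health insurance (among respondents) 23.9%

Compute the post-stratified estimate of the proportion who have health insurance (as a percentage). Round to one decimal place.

Weight each group's respondent value by its population share:
  Zone 1: 0.78 × 29.6 = 23.088
  Zone 5: 0.06 × 56.1 = 3.366
  Zone 3: 0.16 × 23.9 = 3.824
Post-stratified estimate = 30.278 → 30.3%.

30.3%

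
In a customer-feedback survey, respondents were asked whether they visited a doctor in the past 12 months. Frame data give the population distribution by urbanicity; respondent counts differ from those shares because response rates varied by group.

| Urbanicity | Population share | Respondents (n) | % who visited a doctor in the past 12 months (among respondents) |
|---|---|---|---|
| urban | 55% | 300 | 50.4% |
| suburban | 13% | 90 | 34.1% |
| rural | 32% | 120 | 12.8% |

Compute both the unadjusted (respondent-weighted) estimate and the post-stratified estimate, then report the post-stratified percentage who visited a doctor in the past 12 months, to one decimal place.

Naive respondent-only estimate (weights = respondent counts):
  (300/510)×50.4 + (90/510)×34.1 + (120/510)×12.8 = 38.6765%
Reweighting by population urbanicity shares:
  0.55×50.4 + 0.13×34.1 + 0.32×12.8 = 36.249%

36.2%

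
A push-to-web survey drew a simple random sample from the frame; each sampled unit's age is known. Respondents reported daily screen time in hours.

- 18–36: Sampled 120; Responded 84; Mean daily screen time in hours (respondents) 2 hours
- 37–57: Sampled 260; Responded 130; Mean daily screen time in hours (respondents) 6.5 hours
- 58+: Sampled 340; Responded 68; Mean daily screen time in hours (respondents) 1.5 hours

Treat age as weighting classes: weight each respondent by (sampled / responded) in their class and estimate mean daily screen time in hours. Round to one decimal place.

Class response rates: 18–36 84/120 = 70%, 37–57 130/260 = 50%, 58+ 68/340 = 20%.
Inverse-response-rate weighting restores each class to its sampled count, so class totals weight by n_sampled:
  18–36: 120 × 2 = 240
  37–57: 260 × 6.5 = 1690
  58+: 340 × 1.5 = 510
Adjusted estimate = 2440 / 720 = 3.38889 → 3.4.

3.4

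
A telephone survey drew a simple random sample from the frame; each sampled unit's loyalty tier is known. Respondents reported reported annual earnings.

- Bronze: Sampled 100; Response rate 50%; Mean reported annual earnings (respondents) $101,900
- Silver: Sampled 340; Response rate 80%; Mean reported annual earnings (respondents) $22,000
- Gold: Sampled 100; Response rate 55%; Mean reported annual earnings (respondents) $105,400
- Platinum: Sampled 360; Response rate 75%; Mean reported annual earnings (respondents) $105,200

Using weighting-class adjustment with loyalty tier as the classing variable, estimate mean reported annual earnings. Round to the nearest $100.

$73,400

With weight = n_sampled/n_responded per class, the weighted class total is n_sampled:
  Bronze: 100 × 101,900 = 10,190,000
  Silver: 340 × 22,000 = 7,480,000
  Gold: 100 × 105,400 = 10,540,000
  Platinum: 360 × 105,200 = 37,872,000
Adjusted estimate = 66,082,000 / 900 = 73424.4 → $73,400.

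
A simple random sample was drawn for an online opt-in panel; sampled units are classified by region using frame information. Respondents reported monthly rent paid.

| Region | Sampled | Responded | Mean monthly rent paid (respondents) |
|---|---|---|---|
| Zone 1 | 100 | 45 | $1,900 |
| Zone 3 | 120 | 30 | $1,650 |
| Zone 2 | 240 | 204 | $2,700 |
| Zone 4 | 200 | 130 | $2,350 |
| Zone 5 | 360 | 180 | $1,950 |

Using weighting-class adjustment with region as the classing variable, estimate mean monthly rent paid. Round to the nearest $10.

$2,160

Class response rates: Zone 1 45/100 = 45%, Zone 3 30/120 = 25%, Zone 2 204/240 = 85%, Zone 4 130/200 = 65%, Zone 5 180/360 = 50%.
With weight = n_sampled/n_responded per class, the weighted class total is n_sampled:
  Zone 1: 100 × 1900 = 190,000
  Zone 3: 120 × 1650 = 198,000
  Zone 2: 240 × 2700 = 648,000
  Zone 4: 200 × 2350 = 470,000
  Zone 5: 360 × 1950 = 702,000
Adjusted estimate = 2,208,000 / 1,020 = 2164.71 → $2,160.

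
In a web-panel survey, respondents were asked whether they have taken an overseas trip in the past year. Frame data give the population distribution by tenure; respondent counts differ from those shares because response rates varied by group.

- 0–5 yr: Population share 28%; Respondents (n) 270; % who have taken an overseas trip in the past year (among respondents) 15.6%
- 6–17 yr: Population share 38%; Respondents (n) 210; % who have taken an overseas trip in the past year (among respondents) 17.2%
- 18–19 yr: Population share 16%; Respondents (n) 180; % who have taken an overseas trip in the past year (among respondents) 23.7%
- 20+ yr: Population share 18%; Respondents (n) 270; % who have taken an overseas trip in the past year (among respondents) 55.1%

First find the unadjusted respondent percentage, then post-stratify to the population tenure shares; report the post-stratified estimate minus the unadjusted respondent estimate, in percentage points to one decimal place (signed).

Naive respondent-only estimate (weights = respondent counts):
  (270/930)×15.6 + (210/930)×17.2 + (180/930)×23.7 + (270/930)×55.1 = 28.9968%
Post-stratifying to population shares instead:
  0.28×15.6 + 0.38×17.2 + 0.16×23.7 + 0.18×55.1 = 24.614%
Difference = 24.614 − 28.9968 = -4.3828 pp.

-4.4 percentage points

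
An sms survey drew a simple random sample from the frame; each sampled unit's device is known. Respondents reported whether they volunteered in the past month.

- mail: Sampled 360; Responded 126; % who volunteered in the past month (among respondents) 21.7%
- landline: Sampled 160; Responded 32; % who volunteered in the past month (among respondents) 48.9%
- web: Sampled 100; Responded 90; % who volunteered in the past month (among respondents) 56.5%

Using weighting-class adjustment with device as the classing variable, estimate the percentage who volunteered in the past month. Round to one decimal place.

Class response rates: mail 126/360 = 35%, landline 32/160 = 20%, web 90/100 = 90%.
Inverse-response-rate weighting restores each class to its sampled count, so class totals weight by n_sampled:
  mail: 360 × 21.7 = 7812
  landline: 160 × 48.9 = 7824
  web: 100 × 56.5 = 5650
Adjusted estimate = 21,286 / 620 = 34.3323 → 34.3%.

34.3%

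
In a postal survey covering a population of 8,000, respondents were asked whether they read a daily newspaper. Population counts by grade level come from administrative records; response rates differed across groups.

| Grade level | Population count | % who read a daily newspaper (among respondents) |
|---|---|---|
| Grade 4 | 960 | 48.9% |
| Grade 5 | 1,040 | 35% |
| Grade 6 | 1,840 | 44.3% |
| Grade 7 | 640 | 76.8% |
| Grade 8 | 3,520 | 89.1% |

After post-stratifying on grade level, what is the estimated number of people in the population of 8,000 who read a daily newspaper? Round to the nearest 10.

5,280

Apply each group's respondent rate to its population count:
  Grade 4: 960 × 48.9% = 469.44
  Grade 5: 1,040 × 35% = 364
  Grade 6: 1,840 × 44.3% = 815.12
  Grade 7: 640 × 76.8% = 491.52
  Grade 8: 3,520 × 89.1% = 3136.32
Estimated total = 5276.4 → 5,280.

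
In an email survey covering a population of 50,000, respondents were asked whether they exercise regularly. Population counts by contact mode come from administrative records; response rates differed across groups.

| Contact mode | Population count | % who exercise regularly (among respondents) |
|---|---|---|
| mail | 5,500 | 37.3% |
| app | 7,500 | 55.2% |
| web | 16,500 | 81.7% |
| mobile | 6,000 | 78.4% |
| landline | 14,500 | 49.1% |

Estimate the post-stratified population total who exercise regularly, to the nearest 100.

31,500

Estimated count per cell = population count × respondent percentage:
  mail: 5,500 × 37.3% = 2051.5
  app: 7,500 × 55.2% = 4140
  web: 16,500 × 81.7% = 13480.5
  mobile: 6,000 × 78.4% = 4704
  landline: 14,500 × 49.1% = 7119.5
Estimated total = 31495.5 → 31,500.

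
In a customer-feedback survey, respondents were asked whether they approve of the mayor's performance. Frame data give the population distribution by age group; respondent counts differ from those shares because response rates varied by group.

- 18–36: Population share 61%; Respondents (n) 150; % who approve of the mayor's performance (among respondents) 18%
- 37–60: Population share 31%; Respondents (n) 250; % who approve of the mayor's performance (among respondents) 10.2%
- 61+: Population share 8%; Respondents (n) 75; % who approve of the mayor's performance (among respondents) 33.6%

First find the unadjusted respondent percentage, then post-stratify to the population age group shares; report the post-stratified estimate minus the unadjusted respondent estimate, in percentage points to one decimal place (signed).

+0.5 percentage points

Without adjustment, the pooled respondent share is:
  (150/475)×18 + (250/475)×10.2 + (75/475)×33.6 = 16.3579%
Post-stratifying to population shares instead:
  0.61×18 + 0.31×10.2 + 0.08×33.6 = 16.83%
Difference = 16.83 − 16.3579 = 0.4721 pp.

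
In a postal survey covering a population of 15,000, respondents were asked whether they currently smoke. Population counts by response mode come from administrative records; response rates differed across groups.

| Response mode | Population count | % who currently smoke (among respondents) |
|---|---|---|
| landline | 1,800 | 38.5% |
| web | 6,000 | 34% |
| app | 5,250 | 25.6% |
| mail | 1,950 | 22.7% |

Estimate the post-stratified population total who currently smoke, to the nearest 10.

Each cell contributes its population count × the respondent rate:
  landline: 1,800 × 38.5% = 693
  web: 6,000 × 34% = 2040
  app: 5,250 × 25.6% = 1344
  mail: 1,950 × 22.7% = 442.65
Estimated total = 4519.65 → 4,520.

4,520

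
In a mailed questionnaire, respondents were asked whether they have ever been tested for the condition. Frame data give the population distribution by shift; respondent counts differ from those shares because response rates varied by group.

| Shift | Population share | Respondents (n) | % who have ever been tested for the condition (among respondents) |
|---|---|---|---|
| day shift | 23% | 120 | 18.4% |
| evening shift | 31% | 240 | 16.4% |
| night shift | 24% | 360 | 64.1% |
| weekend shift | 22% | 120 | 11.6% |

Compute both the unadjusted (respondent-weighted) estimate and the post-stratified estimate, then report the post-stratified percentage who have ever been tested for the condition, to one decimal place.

27.3%

Unadjusted (pooled respondent) estimate weights by respondent counts:
  (120/840)×18.4 + (240/840)×16.4 + (360/840)×64.1 + (120/840)×11.6 = 36.4429%
Post-stratified estimate weights by population shares:
  0.23×18.4 + 0.31×16.4 + 0.24×64.1 + 0.22×11.6 = 27.252%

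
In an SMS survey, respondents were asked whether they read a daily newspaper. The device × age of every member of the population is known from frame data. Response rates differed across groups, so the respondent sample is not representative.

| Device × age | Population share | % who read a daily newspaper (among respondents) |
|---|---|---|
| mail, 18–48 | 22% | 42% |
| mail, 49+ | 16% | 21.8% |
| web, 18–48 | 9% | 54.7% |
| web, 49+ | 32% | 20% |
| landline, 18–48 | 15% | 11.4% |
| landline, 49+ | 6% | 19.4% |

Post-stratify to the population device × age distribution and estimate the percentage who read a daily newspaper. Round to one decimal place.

26.9%

Each cell contributes population-share × respondent value:
  mail, 18–48: 0.22 × 42 = 9.24
  mail, 49+: 0.16 × 21.8 = 3.488
  web, 18–48: 0.09 × 54.7 = 4.923
  web, 49+: 0.32 × 20 = 6.4
  landline, 18–48: 0.15 × 11.4 = 1.71
  landline, 49+: 0.06 × 19.4 = 1.164
Post-stratified estimate = 26.925 → 26.9%.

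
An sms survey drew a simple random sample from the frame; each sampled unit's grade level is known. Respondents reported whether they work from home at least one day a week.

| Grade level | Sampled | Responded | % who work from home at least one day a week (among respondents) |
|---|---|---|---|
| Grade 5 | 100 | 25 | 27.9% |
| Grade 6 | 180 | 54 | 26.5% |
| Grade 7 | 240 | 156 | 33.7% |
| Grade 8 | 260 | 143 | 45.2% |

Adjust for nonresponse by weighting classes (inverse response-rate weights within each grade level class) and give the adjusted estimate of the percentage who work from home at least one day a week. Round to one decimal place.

35.1%

Response rates by class: Grade 5 25/100 = 25%, Grade 6 54/180 = 30%, Grade 7 156/240 = 65%, Grade 8 143/260 = 55%.
Each respondent's weight = sampled/responded in their class; summing within a class gives n_sampled, so:
  Grade 5: 100 × 27.9 = 2790
  Grade 6: 180 × 26.5 = 4770
  Grade 7: 240 × 33.7 = 8088
  Grade 8: 260 × 45.2 = 11,752
Adjusted estimate = 27,400 / 780 = 35.1282 → 35.1%.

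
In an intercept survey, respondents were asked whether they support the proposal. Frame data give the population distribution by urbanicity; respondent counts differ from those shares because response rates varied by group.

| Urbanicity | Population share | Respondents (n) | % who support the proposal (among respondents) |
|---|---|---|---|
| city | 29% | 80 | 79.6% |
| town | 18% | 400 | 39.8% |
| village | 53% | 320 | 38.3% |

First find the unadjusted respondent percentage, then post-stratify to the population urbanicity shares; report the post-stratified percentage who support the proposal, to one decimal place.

Unadjusted (pooled respondent) estimate weights by respondent counts:
  (80/800)×79.6 + (400/800)×39.8 + (320/800)×38.3 = 43.18%
Reweighting by population urbanicity shares:
  0.29×79.6 + 0.18×39.8 + 0.53×38.3 = 50.547%

50.5%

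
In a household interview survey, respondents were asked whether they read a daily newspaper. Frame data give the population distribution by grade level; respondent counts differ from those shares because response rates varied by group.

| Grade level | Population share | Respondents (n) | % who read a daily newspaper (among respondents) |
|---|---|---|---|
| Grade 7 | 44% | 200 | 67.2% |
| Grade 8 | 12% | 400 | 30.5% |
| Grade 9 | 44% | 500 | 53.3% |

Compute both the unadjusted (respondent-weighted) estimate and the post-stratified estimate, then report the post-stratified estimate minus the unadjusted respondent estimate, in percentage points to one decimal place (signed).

Naive respondent-only estimate (weights = respondent counts):
  (200/1100)×67.2 + (400/1100)×30.5 + (500/1100)×53.3 = 47.5364%
Reweighting by population grade level shares:
  0.44×67.2 + 0.12×30.5 + 0.44×53.3 = 56.68%
Difference = 56.68 − 47.5364 = 9.1436 pp.

+9.1 percentage points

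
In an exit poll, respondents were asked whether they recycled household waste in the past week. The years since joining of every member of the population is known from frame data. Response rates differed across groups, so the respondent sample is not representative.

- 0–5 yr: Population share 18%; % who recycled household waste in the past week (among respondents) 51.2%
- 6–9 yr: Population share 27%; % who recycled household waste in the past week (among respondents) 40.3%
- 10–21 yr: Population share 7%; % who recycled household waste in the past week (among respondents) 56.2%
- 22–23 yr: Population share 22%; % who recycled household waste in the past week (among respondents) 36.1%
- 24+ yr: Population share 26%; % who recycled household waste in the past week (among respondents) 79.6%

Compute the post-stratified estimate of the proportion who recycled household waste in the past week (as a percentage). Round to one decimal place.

52.7%

Weight each group's respondent value by its population share:
  0–5 yr: 0.18 × 51.2 = 9.216
  6–9 yr: 0.27 × 40.3 = 10.881
  10–21 yr: 0.07 × 56.2 = 3.934
  22–23 yr: 0.22 × 36.1 = 7.942
  24+ yr: 0.26 × 79.6 = 20.696
Post-stratified estimate = 52.669 → 52.7%.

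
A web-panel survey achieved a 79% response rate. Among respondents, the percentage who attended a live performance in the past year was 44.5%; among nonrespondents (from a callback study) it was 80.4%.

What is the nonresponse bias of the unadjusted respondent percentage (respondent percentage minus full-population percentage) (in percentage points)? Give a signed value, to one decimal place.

Nonresponse fraction = 1 − 0.79 = 0.21.
Bias = (nonresponse fraction) × (respondent percentage − nonrespondent percentage)
     = 0.21 × (44.5 − 80.4) = 0.21 × -35.9 = -7.539.

-7.5 percentage points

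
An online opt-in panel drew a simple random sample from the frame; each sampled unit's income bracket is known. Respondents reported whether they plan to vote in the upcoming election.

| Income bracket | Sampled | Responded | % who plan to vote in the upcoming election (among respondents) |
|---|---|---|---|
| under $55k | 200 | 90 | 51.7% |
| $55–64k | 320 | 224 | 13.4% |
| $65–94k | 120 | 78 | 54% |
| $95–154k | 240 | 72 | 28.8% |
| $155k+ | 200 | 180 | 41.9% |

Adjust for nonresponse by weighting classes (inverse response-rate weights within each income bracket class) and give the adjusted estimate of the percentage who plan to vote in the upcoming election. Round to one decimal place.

Class response rates: under $55k 90/200 = 45%, $55–64k 224/320 = 70%, $65–94k 78/120 = 65%, $95–154k 72/240 = 30%, $155k+ 180/200 = 90%.
With weight = n_sampled/n_responded per class, the weighted class total is n_sampled:
  under $55k: 200 × 51.7 = 10,340
  $55–64k: 320 × 13.4 = 4288
  $65–94k: 120 × 54 = 6480
  $95–154k: 240 × 28.8 = 6912
  $155k+: 200 × 41.9 = 8380
Adjusted estimate = 36,400 / 1,080 = 33.7037 → 33.7%.

33.7%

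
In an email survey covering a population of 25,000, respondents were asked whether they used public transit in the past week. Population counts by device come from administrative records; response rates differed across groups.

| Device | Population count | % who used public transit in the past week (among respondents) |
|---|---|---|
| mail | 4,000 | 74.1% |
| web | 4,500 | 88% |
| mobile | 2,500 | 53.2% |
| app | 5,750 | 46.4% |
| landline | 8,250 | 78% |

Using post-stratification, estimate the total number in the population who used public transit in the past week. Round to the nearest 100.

17,400

Each cell contributes its population count × the respondent rate:
  mail: 4,000 × 74.1% = 2964
  web: 4,500 × 88% = 3960
  mobile: 2,500 × 53.2% = 1330
  app: 5,750 × 46.4% = 2668
  landline: 8,250 × 78% = 6435
Estimated total = 17,357 → 17,400.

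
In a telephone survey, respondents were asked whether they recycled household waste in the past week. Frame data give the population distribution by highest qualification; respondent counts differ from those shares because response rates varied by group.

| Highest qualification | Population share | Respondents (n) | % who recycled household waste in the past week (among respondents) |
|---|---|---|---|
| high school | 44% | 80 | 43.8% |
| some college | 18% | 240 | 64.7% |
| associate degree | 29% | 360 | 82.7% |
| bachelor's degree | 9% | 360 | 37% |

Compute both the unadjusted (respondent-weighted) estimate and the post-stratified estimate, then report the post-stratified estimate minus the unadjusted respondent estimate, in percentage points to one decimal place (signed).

Unadjusted (pooled respondent) estimate weights by respondent counts:
  (80/1040)×43.8 + (240/1040)×64.7 + (360/1040)×82.7 + (360/1040)×37 = 59.7346%
Post-stratifying to population shares instead:
  0.44×43.8 + 0.18×64.7 + 0.29×82.7 + 0.09×37 = 58.231%
Difference = 58.231 − 59.7346 = -1.5036 pp.

-1.5 percentage points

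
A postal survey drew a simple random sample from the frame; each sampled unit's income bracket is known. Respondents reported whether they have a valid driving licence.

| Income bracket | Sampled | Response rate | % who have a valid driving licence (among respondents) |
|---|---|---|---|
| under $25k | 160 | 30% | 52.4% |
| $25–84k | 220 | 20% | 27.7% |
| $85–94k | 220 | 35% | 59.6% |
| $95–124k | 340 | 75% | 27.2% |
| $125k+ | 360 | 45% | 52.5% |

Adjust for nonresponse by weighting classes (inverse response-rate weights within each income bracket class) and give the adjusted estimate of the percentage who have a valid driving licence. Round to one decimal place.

Each respondent's weight = sampled/responded in their class; summing within a class gives n_sampled, so:
  under $25k: 160 × 52.4 = 8384
  $25–84k: 220 × 27.7 = 6094
  $85–94k: 220 × 59.6 = 13,112
  $95–124k: 340 × 27.2 = 9248
  $125k+: 360 × 52.5 = 18,900
Adjusted estimate = 55,738 / 1,300 = 42.8754 → 42.9%.

42.9%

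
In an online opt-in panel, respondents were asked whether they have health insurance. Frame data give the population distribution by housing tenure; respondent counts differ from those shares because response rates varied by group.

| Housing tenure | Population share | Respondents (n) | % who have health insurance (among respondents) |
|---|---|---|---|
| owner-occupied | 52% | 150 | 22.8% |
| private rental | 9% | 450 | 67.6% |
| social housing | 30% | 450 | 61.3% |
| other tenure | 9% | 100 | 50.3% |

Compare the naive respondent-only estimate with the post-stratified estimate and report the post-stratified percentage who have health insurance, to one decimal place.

40.9%

Naive respondent-only estimate (weights = respondent counts):
  (150/1150)×22.8 + (450/1150)×67.6 + (450/1150)×61.3 + (100/1150)×50.3 = 57.787%
Post-stratifying to population shares instead:
  0.52×22.8 + 0.09×67.6 + 0.3×61.3 + 0.09×50.3 = 40.857%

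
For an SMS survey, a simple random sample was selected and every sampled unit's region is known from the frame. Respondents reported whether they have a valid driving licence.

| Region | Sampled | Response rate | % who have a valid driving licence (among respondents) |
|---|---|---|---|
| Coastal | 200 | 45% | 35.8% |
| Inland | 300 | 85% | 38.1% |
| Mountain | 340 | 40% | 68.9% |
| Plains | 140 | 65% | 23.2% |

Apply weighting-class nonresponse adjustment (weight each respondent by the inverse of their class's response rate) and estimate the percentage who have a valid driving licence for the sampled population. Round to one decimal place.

With weight = n_sampled/n_responded per class, the weighted class total is n_sampled:
  Coastal: 200 × 35.8 = 7160
  Inland: 300 × 38.1 = 11,430
  Mountain: 340 × 68.9 = 23426
  Plains: 140 × 23.2 = 3248
Adjusted estimate = 45,264 / 980 = 46.1878 → 46.2%.

46.2%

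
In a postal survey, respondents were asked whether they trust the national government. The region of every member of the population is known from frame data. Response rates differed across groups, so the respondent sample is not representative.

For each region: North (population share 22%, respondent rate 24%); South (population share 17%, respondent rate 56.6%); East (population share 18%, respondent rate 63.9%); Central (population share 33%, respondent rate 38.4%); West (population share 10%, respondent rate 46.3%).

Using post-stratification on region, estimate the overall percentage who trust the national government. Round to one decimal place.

43.7%

Each cell contributes population-share × respondent value:
  North: 0.22 × 24 = 5.28
  South: 0.17 × 56.6 = 9.622
  East: 0.18 × 63.9 = 11.502
  Central: 0.33 × 38.4 = 12.672
  West: 0.1 × 46.3 = 4.63
Post-stratified estimate = 43.706 → 43.7%.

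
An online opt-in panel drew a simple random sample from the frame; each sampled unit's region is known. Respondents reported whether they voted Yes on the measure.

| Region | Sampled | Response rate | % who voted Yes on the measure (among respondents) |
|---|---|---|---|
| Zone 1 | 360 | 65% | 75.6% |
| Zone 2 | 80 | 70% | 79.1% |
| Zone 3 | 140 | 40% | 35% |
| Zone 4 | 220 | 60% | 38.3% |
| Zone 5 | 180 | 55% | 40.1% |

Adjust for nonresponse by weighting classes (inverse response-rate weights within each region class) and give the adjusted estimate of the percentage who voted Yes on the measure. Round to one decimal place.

55.2%

Each respondent's weight = sampled/responded in their class; summing within a class gives n_sampled, so:
  Zone 1: 360 × 75.6 = 27216
  Zone 2: 80 × 79.1 = 6328
  Zone 3: 140 × 35 = 4900
  Zone 4: 220 × 38.3 = 8426
  Zone 5: 180 × 40.1 = 7218
Adjusted estimate = 54,088 / 980 = 55.1918 → 55.2%.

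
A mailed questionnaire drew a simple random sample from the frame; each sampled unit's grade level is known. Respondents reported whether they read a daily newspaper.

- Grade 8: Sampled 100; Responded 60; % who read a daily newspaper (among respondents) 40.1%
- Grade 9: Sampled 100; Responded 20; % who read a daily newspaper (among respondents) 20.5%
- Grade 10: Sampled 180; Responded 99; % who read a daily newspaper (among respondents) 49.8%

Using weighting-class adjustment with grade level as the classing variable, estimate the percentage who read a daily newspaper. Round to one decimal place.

39.5%

Class response rates: Grade 8 60/100 = 60%, Grade 9 20/100 = 20%, Grade 10 99/180 = 55%.
Weighting each respondent by the inverse class response rate inflates each class back to its sampled size, so the class weight is n_sampled:
  Grade 8: 100 × 40.1 = 4010
  Grade 9: 100 × 20.5 = 2050
  Grade 10: 180 × 49.8 = 8964
Adjusted estimate = 15,024 / 380 = 39.5368 → 39.5%.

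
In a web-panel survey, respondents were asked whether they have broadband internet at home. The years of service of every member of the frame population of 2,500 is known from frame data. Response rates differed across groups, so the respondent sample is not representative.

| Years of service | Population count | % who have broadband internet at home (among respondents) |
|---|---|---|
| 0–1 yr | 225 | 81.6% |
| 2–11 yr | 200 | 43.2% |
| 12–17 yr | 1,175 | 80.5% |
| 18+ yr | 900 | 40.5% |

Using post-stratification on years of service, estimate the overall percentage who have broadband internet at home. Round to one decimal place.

63.2%

Each cell contributes population-share × respondent value:
  0–1 yr: (225/2,500) × 81.6 = 7.344
  2–11 yr: (200/2,500) × 43.2 = 3.456
  12–17 yr: (1,175/2,500) × 80.5 = 37.835
  18+ yr: (900/2,500) × 40.5 = 14.58
Post-stratified estimate = 63.215 → 63.2%.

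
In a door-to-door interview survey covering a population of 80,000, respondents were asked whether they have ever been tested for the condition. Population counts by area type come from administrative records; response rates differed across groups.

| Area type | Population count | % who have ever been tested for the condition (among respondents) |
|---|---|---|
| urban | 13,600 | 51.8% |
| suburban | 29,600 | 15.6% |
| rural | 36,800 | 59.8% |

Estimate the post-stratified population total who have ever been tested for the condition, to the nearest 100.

Each cell contributes its population count × the respondent rate:
  urban: 13,600 × 51.8% = 7044.8
  suburban: 29,600 × 15.6% = 4617.6
  rural: 36,800 × 59.8% = 22006.4
Estimated total = 33668.8 → 33,700.

33,700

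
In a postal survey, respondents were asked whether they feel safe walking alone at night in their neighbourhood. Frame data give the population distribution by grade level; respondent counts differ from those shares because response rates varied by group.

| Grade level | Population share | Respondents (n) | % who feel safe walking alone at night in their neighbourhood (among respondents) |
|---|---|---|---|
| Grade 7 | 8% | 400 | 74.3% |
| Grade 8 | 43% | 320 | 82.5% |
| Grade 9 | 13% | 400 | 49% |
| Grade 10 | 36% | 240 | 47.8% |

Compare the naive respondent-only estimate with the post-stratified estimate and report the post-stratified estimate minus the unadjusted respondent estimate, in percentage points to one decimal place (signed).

+0.9 percentage points

Naive respondent-only estimate (weights = respondent counts):
  (400/1360)×74.3 + (320/1360)×82.5 + (400/1360)×49 + (240/1360)×47.8 = 64.1118%
Post-stratified estimate weights by population shares:
  0.08×74.3 + 0.43×82.5 + 0.13×49 + 0.36×47.8 = 64.997%
Difference = 64.997 − 64.1118 = 0.8852 pp.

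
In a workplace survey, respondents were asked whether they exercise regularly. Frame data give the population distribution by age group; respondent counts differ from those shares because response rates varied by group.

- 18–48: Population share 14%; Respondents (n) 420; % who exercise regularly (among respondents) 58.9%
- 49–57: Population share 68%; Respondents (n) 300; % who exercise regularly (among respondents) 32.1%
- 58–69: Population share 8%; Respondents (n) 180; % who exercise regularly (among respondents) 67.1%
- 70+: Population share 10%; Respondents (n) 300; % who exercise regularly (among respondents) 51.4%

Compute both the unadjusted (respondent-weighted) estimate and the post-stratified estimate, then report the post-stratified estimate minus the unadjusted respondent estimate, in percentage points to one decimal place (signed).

-11.0 percentage points

Without adjustment, the pooled respondent share is:
  (420/1200)×58.9 + (300/1200)×32.1 + (180/1200)×67.1 + (300/1200)×51.4 = 51.555%
Post-stratified estimate weights by population shares:
  0.14×58.9 + 0.68×32.1 + 0.08×67.1 + 0.1×51.4 = 40.582%
Difference = 40.582 − 51.555 = -10.973 pp.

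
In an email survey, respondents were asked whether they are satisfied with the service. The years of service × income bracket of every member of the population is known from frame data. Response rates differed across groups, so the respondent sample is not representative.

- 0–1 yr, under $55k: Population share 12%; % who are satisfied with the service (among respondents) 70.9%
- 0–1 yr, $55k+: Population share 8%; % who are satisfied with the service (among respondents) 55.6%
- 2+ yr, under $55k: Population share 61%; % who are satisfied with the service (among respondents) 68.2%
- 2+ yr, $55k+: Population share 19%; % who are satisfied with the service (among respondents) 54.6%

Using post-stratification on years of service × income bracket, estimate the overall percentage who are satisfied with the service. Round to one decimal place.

64.9%

Each cell contributes population-share × respondent value:
  0–1 yr, under $55k: 0.12 × 70.9 = 8.508
  0–1 yr, $55k+: 0.08 × 55.6 = 4.448
  2+ yr, under $55k: 0.61 × 68.2 = 41.602
  2+ yr, $55k+: 0.19 × 54.6 = 10.374
Post-stratified estimate = 64.932 → 64.9%.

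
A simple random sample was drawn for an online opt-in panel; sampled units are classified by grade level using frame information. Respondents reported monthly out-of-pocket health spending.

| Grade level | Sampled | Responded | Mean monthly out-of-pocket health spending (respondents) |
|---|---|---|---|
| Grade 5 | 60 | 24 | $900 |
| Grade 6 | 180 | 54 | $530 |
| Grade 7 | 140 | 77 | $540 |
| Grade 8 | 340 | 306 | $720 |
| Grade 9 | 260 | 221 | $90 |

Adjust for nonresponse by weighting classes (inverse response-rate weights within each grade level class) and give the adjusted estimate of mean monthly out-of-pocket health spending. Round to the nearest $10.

$500

Response rates by class: Grade 5 24/60 = 40%, Grade 6 54/180 = 30%, Grade 7 77/140 = 55%, Grade 8 306/340 = 90%, Grade 9 221/260 = 85%.
Each respondent's weight = sampled/responded in their class; summing within a class gives n_sampled, so:
  Grade 5: 60 × 900 = 54,000
  Grade 6: 180 × 530 = 95,400
  Grade 7: 140 × 540 = 75,600
  Grade 8: 340 × 720 = 244,800
  Grade 9: 260 × 90 = 23,400
Adjusted estimate = 493,200 / 980 = 503.265 → $500.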